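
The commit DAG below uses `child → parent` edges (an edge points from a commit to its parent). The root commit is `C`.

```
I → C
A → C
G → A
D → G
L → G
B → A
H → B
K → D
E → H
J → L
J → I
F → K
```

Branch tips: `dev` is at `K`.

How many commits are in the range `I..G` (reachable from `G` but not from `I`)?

2

Reachable from G: {A, C, G}.
Reachable from I: {C, I}.
In G's history but not I's: {A, G} — 2 commits.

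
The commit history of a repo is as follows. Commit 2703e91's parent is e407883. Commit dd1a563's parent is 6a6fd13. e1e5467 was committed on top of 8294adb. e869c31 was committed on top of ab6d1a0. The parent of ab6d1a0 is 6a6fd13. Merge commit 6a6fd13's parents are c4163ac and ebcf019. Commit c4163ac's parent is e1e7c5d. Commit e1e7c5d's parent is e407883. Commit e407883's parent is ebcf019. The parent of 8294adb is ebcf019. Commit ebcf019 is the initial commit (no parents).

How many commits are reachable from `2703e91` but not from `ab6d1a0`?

Reachable from 2703e91: {2703e91, e407883, ebcf019}.
Reachable from ab6d1a0: {6a6fd13, ab6d1a0, c4163ac, e1e7c5d, e407883, ebcf019}.
In 2703e91's history but not ab6d1a0's: {2703e91} — 1 commit.

1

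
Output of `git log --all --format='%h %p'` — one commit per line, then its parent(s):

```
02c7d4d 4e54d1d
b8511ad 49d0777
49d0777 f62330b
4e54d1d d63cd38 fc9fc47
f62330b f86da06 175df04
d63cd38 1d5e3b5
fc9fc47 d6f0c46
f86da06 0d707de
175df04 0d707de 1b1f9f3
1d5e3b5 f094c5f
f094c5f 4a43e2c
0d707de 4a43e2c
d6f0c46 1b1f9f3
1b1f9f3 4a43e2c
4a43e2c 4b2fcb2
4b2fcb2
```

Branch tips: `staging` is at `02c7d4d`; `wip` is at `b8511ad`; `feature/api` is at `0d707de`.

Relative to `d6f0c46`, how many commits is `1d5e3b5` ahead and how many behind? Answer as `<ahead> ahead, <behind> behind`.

2 ahead, 2 behind

Reachable from 1d5e3b5: {1d5e3b5, 4a43e2c, 4b2fcb2, f094c5f}.
Reachable from d6f0c46: {1b1f9f3, 4a43e2c, 4b2fcb2, d6f0c46}.
Only in 1d5e3b5's history (ahead): {1d5e3b5, f094c5f} — 2.
Only in d6f0c46's history (behind): {1b1f9f3, d6f0c46} — 2.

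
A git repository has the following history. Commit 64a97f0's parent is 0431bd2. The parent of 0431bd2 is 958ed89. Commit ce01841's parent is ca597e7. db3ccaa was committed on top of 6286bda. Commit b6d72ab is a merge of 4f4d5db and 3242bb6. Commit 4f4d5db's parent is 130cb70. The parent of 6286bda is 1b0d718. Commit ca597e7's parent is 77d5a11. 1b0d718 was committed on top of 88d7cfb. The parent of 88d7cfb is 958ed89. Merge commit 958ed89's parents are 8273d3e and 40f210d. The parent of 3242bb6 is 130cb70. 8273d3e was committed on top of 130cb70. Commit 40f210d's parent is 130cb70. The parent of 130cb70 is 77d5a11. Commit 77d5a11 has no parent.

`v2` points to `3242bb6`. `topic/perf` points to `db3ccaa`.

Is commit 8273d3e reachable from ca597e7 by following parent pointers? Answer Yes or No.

No

Ancestors of ca597e7: {77d5a11, ca597e7}.
8273d3e is not in that set, so it is not an ancestor of ca597e7.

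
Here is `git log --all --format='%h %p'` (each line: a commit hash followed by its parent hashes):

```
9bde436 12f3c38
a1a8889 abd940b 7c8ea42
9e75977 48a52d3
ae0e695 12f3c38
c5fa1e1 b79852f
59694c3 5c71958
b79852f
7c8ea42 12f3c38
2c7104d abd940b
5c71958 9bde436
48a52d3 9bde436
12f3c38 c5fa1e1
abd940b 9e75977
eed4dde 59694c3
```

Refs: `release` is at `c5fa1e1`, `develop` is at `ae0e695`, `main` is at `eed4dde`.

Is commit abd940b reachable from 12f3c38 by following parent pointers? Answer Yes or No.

No

Ancestors of 12f3c38: {12f3c38, b79852f, c5fa1e1}.
abd940b is not in that set, so it is not an ancestor of 12f3c38.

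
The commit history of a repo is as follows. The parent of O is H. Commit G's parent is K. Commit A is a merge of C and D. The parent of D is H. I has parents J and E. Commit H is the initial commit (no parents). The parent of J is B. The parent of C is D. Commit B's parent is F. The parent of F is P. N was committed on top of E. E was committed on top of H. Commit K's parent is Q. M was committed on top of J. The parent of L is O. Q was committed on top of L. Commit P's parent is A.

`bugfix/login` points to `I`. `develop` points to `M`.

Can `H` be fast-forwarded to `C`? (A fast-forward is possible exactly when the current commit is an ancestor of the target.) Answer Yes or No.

Yes

A fast-forward from H to C is possible iff H is an ancestor of C.
Ancestors of C: {C, D, H}.
H is among them, so fast-forward is possible.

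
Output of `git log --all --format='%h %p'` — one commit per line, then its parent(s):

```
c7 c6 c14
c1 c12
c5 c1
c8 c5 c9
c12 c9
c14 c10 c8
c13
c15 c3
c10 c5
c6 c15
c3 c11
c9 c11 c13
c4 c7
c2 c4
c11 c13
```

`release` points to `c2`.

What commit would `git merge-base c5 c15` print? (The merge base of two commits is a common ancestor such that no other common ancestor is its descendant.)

Ancestors of c5: {c1, c11, c12, c13, c5, c9}.
Ancestors of c15: {c11, c13, c15, c3}.
Common ancestors: {c11, c13}.
Among these, c11 is not an ancestor of any other common ancestor — it is the merge base.

c11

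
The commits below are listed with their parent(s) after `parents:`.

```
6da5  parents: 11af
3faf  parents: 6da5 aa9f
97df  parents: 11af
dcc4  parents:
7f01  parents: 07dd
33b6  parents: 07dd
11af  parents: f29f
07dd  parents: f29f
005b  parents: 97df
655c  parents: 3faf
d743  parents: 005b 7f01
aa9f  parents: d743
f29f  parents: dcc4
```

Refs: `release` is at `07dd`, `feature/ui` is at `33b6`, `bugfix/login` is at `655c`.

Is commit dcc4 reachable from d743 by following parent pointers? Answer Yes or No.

Yes

Ancestors of d743 (commits reachable by following parents): {005b, 07dd, 11af, 7f01, 97df, d743, dcc4, f29f}.
dcc4 is in that set, so it is an ancestor of d743.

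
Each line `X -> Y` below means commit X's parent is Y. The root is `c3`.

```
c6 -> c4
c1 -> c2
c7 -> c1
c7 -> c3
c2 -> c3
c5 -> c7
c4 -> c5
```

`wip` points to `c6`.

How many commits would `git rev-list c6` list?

Walking parent pointers from c6: reachable set = {c1, c2, c3, c4, c5, c6, c7}.
That is 7 commits.

7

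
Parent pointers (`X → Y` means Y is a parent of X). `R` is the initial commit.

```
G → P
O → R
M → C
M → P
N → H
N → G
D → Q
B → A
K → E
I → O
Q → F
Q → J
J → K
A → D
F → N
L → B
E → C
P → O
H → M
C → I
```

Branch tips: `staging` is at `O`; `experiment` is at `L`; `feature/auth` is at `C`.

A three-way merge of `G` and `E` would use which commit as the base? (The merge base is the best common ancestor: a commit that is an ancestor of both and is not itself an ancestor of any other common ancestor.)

O

Ancestors of G: {G, O, P, R}.
Ancestors of E: {C, E, I, O, R}.
Common ancestors: {O, R}.
Among these, O is not an ancestor of any other common ancestor — it is the merge base.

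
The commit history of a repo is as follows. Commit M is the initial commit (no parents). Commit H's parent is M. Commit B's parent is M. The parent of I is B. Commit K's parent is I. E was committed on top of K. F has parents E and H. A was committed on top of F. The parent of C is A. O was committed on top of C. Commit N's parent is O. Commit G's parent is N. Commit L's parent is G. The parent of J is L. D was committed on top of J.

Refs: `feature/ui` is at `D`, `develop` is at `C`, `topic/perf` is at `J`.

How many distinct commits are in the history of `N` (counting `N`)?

11

Walking parent pointers from N: reachable set = {A, B, C, E, F, H, I, K, M, N, O}.
That is 11 commits.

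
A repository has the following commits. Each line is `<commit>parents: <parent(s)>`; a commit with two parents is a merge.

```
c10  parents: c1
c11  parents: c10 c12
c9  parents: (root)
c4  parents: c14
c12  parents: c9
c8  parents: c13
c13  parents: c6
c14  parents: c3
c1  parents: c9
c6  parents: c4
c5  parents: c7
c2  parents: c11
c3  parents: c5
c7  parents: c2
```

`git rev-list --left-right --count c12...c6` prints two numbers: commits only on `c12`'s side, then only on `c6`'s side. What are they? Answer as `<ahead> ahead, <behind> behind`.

Reachable from c12: {c12, c9}.
Reachable from c6: {c1, c10, c11, c12, c14, c2, c3, c4, c5, c6, c7, c9}.
Only in c12's history (ahead): {} — 0.
Only in c6's history (behind): {c1, c10, c11, c14, c2, c3, c4, c5, c6, c7} — 10.

0 ahead, 10 behind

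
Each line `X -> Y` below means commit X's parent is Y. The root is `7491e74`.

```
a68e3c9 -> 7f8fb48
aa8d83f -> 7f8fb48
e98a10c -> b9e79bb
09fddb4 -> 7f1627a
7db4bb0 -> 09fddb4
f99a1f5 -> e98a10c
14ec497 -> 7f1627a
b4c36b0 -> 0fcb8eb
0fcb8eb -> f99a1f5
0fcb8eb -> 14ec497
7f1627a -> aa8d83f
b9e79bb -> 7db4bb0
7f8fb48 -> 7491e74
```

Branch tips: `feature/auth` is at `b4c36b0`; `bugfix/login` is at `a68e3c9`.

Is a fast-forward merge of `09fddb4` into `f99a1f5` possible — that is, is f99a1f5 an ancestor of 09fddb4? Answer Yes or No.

A fast-forward from f99a1f5 to 09fddb4 is possible iff f99a1f5 is an ancestor of 09fddb4.
Ancestors of 09fddb4: {09fddb4, 7491e74, 7f1627a, 7f8fb48, aa8d83f}.
f99a1f5 is not among them, so fast-forward is not possible.

No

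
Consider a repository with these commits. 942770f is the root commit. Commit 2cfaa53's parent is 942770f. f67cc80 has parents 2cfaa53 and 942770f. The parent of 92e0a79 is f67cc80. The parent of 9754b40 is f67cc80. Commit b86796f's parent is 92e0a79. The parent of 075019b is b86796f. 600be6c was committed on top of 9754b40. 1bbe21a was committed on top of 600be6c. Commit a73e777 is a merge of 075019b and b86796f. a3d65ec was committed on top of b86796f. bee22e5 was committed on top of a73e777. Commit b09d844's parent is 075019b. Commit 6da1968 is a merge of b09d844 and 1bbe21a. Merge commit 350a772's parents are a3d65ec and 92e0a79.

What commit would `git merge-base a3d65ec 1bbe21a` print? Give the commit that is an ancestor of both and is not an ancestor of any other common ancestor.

Ancestors of a3d65ec: {2cfaa53, 92e0a79, 942770f, a3d65ec, b86796f, f67cc80}.
Ancestors of 1bbe21a: {1bbe21a, 2cfaa53, 600be6c, 942770f, 9754b40, f67cc80}.
Common ancestors: {2cfaa53, 942770f, f67cc80}.
Among these, f67cc80 is not an ancestor of any other common ancestor — it is the merge base.

f67cc80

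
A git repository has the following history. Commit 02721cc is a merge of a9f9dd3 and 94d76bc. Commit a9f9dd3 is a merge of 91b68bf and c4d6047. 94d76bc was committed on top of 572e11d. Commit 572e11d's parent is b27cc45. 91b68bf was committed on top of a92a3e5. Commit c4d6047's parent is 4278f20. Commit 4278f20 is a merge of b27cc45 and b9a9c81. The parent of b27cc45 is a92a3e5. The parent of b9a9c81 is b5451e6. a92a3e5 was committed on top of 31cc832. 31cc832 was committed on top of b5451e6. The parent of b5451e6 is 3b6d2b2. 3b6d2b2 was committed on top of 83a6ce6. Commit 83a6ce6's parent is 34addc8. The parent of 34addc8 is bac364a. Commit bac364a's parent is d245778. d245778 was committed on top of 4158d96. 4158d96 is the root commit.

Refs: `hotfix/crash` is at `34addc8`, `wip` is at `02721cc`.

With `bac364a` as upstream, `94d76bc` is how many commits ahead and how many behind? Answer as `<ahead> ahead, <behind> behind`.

Reachable from 94d76bc: {31cc832, 34addc8, 3b6d2b2, 4158d96, 572e11d, 83a6ce6, 94d76bc, a92a3e5, b27cc45, b5451e6, bac364a, d245778}.
Reachable from bac364a: {4158d96, bac364a, d245778}.
Only in 94d76bc's history (ahead): {31cc832, 34addc8, 3b6d2b2, 572e11d, 83a6ce6, 94d76bc, a92a3e5, b27cc45, b5451e6} — 9.
Only in bac364a's history (behind): {} — 0.

9 ahead, 0 behind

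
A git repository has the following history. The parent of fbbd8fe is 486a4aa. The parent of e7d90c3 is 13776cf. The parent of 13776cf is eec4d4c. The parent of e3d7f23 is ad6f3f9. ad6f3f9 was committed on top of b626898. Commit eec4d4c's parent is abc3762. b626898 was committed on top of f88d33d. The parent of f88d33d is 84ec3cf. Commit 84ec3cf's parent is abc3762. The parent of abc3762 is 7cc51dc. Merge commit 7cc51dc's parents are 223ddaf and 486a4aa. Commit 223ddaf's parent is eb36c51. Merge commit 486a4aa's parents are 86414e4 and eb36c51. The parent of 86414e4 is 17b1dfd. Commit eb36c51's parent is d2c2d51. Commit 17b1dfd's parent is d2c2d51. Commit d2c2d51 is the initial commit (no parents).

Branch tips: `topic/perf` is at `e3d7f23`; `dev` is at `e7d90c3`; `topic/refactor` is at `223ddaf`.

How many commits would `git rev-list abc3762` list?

Walking parent pointers from abc3762: reachable set = {17b1dfd, 223ddaf, 486a4aa, 7cc51dc, 86414e4, abc3762, d2c2d51, eb36c51}.
That is 8 commits.

8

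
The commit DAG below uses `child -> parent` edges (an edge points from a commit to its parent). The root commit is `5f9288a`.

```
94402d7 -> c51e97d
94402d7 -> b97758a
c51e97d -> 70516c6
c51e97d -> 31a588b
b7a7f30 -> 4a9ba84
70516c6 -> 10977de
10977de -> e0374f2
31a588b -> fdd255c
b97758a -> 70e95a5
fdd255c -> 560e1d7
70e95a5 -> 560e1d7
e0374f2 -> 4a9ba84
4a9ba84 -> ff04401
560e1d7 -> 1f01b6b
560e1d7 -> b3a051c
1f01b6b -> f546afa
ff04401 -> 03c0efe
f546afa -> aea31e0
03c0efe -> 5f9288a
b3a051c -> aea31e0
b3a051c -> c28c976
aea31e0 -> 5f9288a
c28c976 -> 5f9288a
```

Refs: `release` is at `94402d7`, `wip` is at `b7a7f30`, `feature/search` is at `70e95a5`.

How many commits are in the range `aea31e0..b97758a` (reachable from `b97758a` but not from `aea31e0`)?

7

Reachable from b97758a: {1f01b6b, 560e1d7, 5f9288a, 70e95a5, aea31e0, b3a051c, b97758a, c28c976, f546afa}.
Reachable from aea31e0: {5f9288a, aea31e0}.
In b97758a's history but not aea31e0's: {1f01b6b, 560e1d7, 70e95a5, b3a051c, b97758a, c28c976, f546afa} — 7 commits.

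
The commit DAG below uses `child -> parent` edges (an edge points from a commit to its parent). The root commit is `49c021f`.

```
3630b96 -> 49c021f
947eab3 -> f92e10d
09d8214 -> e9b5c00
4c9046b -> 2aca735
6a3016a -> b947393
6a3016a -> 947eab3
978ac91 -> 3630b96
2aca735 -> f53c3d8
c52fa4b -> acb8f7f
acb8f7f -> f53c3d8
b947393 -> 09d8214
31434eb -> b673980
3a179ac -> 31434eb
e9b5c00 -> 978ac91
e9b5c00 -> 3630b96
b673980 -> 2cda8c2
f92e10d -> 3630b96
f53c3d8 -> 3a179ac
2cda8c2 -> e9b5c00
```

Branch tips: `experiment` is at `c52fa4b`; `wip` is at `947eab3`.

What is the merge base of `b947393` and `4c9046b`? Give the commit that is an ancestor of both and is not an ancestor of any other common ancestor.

e9b5c00

Ancestors of b947393: {09d8214, 3630b96, 49c021f, 978ac91, b947393, e9b5c00}.
Ancestors of 4c9046b: {2aca735, 2cda8c2, 31434eb, 3630b96, 3a179ac, 49c021f, 4c9046b, 978ac91, b673980, e9b5c00, f53c3d8}.
Common ancestors: {3630b96, 49c021f, 978ac91, e9b5c00}.
Among these, e9b5c00 is not an ancestor of any other common ancestor — it is the merge base.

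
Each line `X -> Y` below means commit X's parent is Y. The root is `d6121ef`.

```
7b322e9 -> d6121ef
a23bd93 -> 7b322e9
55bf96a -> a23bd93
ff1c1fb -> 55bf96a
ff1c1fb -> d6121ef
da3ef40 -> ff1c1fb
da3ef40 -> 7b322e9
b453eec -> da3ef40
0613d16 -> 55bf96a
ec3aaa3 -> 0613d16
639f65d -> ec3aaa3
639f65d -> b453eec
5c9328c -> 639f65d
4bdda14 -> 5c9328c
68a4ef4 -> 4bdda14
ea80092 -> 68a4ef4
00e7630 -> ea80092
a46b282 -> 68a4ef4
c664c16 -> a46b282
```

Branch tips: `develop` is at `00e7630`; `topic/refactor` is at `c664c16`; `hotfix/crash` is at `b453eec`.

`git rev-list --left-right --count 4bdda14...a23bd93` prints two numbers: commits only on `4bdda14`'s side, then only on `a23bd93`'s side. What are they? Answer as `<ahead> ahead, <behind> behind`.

Reachable from 4bdda14: {0613d16, 4bdda14, 55bf96a, 5c9328c, 639f65d, 7b322e9, a23bd93, b453eec, d6121ef, da3ef40, ec3aaa3, ff1c1fb}.
Reachable from a23bd93: {7b322e9, a23bd93, d6121ef}.
Only in 4bdda14's history (ahead): {0613d16, 4bdda14, 55bf96a, 5c9328c, 639f65d, b453eec, da3ef40, ec3aaa3, ff1c1fb} — 9.
Only in a23bd93's history (behind): {} — 0.

9 ahead, 0 behind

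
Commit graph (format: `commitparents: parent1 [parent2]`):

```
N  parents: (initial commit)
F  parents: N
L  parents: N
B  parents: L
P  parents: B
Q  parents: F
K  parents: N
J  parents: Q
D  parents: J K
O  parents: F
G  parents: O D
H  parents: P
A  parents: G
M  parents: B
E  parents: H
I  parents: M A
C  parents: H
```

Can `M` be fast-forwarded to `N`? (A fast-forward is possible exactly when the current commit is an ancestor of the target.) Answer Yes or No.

A fast-forward from M to N is possible iff M is an ancestor of N.
Ancestors of N: {N}.
M is not among them, so fast-forward is not possible.

No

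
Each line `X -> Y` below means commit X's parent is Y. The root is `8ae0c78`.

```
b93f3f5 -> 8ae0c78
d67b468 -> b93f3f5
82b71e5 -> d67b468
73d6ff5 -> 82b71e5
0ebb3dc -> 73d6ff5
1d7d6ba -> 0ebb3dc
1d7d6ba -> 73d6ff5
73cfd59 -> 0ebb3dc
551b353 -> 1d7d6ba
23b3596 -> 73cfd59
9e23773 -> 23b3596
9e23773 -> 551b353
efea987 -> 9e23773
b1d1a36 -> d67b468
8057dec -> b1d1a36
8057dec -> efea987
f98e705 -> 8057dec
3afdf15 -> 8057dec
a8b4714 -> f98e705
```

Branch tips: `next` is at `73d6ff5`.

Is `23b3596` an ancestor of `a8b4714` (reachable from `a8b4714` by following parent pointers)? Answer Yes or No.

Ancestors of a8b4714 (commits reachable by following parents): {0ebb3dc, 1d7d6ba, 23b3596, 551b353, 73cfd59, 73d6ff5, 8057dec, 82b71e5, 8ae0c78, 9e23773, a8b4714, b1d1a36, b93f3f5, d67b468, efea987, f98e705}.
23b3596 is in that set, so it is an ancestor of a8b4714.

Yes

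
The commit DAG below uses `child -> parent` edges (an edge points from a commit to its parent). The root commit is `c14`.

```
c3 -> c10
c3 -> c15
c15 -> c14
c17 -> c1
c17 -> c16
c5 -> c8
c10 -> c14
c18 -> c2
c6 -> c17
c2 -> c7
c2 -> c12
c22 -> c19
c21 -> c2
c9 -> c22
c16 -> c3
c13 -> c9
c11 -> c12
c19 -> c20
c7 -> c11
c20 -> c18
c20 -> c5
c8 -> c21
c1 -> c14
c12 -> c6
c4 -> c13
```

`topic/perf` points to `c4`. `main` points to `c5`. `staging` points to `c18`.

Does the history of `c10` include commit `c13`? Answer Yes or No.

Ancestors of c10: {c10, c14}.
c13 is not in that set, so it is not an ancestor of c10.

No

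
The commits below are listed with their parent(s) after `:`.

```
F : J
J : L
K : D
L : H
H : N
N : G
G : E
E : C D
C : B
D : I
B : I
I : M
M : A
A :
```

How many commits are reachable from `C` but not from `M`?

3

Reachable from C: {A, B, C, I, M}.
Reachable from M: {A, M}.
In C's history but not M's: {B, C, I} — 3 commits.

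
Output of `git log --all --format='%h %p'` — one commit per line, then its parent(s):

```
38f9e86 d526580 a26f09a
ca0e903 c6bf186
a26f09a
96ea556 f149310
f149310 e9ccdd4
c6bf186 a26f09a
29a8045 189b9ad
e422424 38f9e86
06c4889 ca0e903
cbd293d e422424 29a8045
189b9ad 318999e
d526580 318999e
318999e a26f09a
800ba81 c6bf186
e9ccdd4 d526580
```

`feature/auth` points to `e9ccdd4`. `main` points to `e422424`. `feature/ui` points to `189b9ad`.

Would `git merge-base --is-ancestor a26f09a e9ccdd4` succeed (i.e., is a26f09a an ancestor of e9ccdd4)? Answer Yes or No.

Ancestors of e9ccdd4 (commits reachable by following parents): {318999e, a26f09a, d526580, e9ccdd4}.
a26f09a is in that set, so it is an ancestor of e9ccdd4.

Yes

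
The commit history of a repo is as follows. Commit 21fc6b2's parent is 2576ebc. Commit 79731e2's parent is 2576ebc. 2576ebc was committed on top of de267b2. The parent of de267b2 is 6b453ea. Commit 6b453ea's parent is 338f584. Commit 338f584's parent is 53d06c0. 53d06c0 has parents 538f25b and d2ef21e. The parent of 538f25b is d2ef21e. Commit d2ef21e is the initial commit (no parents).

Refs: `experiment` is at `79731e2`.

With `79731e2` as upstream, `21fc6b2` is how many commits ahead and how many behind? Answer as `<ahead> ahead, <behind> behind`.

1 ahead, 1 behind

Reachable from 21fc6b2: {21fc6b2, 2576ebc, 338f584, 538f25b, 53d06c0, 6b453ea, d2ef21e, de267b2}.
Reachable from 79731e2: {2576ebc, 338f584, 538f25b, 53d06c0, 6b453ea, 79731e2, d2ef21e, de267b2}.
Only in 21fc6b2's history (ahead): {21fc6b2} — 1.
Only in 79731e2's history (behind): {79731e2} — 1.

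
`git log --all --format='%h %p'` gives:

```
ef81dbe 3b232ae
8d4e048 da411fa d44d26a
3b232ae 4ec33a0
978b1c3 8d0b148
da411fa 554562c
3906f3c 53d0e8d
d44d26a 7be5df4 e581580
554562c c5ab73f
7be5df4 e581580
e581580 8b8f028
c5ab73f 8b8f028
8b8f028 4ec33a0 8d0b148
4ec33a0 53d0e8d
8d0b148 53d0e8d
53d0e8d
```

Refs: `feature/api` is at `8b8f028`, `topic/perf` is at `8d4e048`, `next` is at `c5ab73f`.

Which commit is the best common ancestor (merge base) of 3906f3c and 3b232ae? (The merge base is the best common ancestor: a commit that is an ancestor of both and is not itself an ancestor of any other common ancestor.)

53d0e8d

Ancestors of 3906f3c: {3906f3c, 53d0e8d}.
Ancestors of 3b232ae: {3b232ae, 4ec33a0, 53d0e8d}.
Common ancestors: {53d0e8d}.
The only common ancestor is 53d0e8d, so it is the merge base.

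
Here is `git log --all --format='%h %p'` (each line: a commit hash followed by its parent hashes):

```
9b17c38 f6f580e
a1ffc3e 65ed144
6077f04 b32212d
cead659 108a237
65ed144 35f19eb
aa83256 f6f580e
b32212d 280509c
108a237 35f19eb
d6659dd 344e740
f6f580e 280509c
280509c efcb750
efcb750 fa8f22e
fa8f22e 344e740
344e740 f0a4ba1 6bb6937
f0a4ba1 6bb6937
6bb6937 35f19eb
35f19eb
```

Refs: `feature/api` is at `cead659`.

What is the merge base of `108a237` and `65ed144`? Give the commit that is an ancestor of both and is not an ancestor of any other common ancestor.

35f19eb

Ancestors of 108a237: {108a237, 35f19eb}.
Ancestors of 65ed144: {35f19eb, 65ed144}.
Common ancestors: {35f19eb}.
The only common ancestor is 35f19eb, so it is the merge base.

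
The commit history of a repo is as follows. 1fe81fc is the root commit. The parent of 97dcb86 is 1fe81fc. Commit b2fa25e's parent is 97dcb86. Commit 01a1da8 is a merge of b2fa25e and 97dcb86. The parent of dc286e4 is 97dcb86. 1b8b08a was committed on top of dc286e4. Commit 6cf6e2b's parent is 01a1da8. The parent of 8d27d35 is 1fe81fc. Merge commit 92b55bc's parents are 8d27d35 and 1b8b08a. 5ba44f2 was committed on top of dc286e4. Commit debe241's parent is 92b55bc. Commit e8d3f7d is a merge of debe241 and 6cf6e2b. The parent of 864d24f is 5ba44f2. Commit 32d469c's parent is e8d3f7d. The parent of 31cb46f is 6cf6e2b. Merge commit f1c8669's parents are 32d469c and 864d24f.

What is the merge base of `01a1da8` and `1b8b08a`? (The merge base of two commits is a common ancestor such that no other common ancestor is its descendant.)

97dcb86

Ancestors of 01a1da8: {01a1da8, 1fe81fc, 97dcb86, b2fa25e}.
Ancestors of 1b8b08a: {1b8b08a, 1fe81fc, 97dcb86, dc286e4}.
Common ancestors: {1fe81fc, 97dcb86}.
Among these, 97dcb86 is not an ancestor of any other common ancestor — it is the merge base.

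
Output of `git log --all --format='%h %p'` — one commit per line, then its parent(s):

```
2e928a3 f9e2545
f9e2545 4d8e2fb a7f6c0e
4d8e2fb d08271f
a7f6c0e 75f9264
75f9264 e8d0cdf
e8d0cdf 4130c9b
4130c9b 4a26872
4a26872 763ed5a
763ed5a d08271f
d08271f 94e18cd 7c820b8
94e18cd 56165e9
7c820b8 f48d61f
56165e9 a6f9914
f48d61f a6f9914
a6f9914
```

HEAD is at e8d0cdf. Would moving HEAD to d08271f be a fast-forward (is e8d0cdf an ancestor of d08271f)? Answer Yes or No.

A fast-forward from e8d0cdf to d08271f is possible iff e8d0cdf is an ancestor of d08271f.
Ancestors of d08271f: {56165e9, 7c820b8, 94e18cd, a6f9914, d08271f, f48d61f}.
e8d0cdf is not among them, so fast-forward is not possible.

No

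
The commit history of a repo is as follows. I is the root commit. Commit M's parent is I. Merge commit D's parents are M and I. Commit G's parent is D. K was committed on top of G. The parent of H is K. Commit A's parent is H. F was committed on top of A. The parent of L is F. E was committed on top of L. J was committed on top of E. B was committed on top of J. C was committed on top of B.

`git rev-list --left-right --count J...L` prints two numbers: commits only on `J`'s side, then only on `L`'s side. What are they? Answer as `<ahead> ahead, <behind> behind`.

Reachable from J: {A, D, E, F, G, H, I, J, K, L, M}.
Reachable from L: {A, D, F, G, H, I, K, L, M}.
Only in J's history (ahead): {E, J} — 2.
Only in L's history (behind): {} — 0.

2 ahead, 0 behind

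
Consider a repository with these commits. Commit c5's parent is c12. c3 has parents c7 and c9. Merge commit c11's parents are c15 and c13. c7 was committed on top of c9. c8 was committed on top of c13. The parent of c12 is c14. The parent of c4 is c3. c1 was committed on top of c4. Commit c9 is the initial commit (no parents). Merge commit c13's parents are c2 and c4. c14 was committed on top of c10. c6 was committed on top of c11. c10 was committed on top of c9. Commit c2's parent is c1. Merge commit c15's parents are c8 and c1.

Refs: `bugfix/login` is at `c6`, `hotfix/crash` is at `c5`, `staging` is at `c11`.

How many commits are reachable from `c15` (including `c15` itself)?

9

Walking parent pointers from c15: reachable set = {c1, c13, c15, c2, c3, c4, c7, c8, c9}.
That is 9 commits.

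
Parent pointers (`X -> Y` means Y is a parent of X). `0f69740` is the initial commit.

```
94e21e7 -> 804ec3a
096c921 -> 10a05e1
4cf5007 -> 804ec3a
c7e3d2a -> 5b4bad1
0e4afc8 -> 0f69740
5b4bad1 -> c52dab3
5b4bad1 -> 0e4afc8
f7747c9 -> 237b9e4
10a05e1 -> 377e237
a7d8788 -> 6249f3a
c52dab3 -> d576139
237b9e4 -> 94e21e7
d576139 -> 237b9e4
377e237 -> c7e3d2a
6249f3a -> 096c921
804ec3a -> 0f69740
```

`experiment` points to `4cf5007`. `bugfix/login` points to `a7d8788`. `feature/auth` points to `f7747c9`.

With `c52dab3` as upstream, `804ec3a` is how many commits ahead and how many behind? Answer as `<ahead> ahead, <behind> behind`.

0 ahead, 4 behind

Reachable from 804ec3a: {0f69740, 804ec3a}.
Reachable from c52dab3: {0f69740, 237b9e4, 804ec3a, 94e21e7, c52dab3, d576139}.
Only in 804ec3a's history (ahead): {} — 0.
Only in c52dab3's history (behind): {237b9e4, 94e21e7, c52dab3, d576139} — 4.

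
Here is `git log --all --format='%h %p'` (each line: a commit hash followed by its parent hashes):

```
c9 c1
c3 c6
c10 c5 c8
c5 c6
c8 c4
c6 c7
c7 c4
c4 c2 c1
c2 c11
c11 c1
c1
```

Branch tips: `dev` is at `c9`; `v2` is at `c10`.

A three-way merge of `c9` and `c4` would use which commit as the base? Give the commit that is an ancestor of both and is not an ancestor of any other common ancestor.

c1

Ancestors of c9: {c1, c9}.
Ancestors of c4: {c1, c11, c2, c4}.
Common ancestors: {c1}.
The only common ancestor is c1, so it is the merge base.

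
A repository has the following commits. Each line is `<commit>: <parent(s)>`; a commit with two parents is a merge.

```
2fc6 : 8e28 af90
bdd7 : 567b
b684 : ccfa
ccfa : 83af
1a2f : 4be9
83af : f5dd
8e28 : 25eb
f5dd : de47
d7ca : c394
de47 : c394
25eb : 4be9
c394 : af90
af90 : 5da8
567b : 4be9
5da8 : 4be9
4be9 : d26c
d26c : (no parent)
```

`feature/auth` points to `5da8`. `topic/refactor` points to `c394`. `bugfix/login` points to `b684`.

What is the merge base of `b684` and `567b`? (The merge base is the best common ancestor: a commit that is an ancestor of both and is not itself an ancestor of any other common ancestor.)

Ancestors of b684: {4be9, 5da8, 83af, af90, b684, c394, ccfa, d26c, de47, f5dd}.
Ancestors of 567b: {4be9, 567b, d26c}.
Common ancestors: {4be9, d26c}.
Among these, 4be9 is not an ancestor of any other common ancestor — it is the merge base.

4be9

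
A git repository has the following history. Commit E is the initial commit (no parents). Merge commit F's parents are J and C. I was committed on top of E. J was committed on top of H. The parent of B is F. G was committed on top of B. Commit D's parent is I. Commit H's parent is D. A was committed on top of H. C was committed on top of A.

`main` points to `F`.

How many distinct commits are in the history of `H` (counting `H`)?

Walking parent pointers from H: reachable set = {D, E, H, I}.
That is 4 commits.

4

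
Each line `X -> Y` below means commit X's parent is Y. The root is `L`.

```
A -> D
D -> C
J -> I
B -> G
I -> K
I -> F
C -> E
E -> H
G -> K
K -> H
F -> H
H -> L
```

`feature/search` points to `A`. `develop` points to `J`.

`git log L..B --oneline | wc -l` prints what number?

Reachable from B: {B, G, H, K, L}.
Reachable from L: {L}.
In B's history but not L's: {B, G, H, K} — 4 commits.

4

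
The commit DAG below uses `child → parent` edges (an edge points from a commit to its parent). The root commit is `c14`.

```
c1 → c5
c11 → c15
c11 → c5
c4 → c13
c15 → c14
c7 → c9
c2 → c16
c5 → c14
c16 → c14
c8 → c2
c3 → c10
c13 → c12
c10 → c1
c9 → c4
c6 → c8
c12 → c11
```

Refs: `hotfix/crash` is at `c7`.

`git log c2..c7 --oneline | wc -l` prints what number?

8

Reachable from c7: {c11, c12, c13, c14, c15, c4, c5, c7, c9}.
Reachable from c2: {c14, c16, c2}.
In c7's history but not c2's: {c11, c12, c13, c15, c4, c5, c7, c9} — 8 commits.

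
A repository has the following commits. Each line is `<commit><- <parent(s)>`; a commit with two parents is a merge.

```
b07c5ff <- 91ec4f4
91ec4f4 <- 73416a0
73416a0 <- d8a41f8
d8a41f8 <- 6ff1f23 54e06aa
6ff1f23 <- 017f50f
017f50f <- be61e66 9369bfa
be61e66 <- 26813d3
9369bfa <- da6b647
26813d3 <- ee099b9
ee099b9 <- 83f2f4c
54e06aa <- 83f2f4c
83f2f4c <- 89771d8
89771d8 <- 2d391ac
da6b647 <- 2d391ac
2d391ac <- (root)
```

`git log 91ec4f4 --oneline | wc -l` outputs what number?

Walking parent pointers from 91ec4f4: reachable set = {017f50f, 26813d3, 2d391ac, 54e06aa, 6ff1f23, 73416a0, 83f2f4c, 89771d8, 91ec4f4, 9369bfa, be61e66, d8a41f8, da6b647, ee099b9}.
That is 14 commits.

14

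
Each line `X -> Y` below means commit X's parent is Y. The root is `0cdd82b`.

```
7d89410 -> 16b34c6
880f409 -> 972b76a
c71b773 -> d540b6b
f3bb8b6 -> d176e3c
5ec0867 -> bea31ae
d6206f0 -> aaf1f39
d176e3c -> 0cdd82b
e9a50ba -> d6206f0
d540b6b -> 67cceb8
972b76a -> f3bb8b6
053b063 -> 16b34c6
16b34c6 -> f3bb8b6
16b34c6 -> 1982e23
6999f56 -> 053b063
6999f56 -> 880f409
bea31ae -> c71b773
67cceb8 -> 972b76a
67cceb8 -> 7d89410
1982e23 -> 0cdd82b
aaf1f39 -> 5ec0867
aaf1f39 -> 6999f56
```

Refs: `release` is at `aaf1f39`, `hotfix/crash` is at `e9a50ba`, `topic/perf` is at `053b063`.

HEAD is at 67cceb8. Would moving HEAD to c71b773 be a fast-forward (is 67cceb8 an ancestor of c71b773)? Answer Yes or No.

A fast-forward from 67cceb8 to c71b773 is possible iff 67cceb8 is an ancestor of c71b773.
Ancestors of c71b773: {0cdd82b, 16b34c6, 1982e23, 67cceb8, 7d89410, 972b76a, c71b773, d176e3c, d540b6b, f3bb8b6}.
67cceb8 is among them, so fast-forward is possible.

Yes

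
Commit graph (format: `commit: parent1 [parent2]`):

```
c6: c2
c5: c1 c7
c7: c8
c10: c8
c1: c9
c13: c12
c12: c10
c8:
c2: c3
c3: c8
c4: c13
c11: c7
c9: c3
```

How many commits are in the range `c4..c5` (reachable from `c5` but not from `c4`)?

Reachable from c5: {c1, c3, c5, c7, c8, c9}.
Reachable from c4: {c10, c12, c13, c4, c8}.
In c5's history but not c4's: {c1, c3, c5, c7, c9} — 5 commits.

5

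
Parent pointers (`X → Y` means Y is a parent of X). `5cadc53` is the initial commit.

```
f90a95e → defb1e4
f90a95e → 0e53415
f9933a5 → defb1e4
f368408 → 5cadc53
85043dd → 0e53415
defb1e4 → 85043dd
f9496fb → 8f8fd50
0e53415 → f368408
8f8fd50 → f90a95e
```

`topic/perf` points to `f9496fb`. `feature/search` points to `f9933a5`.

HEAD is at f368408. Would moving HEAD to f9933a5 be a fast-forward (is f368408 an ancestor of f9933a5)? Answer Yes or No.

Yes

A fast-forward from f368408 to f9933a5 is possible iff f368408 is an ancestor of f9933a5.
Ancestors of f9933a5: {0e53415, 5cadc53, 85043dd, defb1e4, f368408, f9933a5}.
f368408 is among them, so fast-forward is possible.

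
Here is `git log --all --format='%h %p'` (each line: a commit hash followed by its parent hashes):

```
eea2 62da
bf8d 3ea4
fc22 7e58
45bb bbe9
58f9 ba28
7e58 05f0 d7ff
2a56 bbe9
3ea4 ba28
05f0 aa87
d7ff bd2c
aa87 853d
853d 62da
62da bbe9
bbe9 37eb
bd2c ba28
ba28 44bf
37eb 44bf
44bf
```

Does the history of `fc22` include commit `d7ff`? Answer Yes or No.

Ancestors of fc22 (commits reachable by following parents): {05f0, 37eb, 44bf, 62da, 7e58, 853d, aa87, ba28, bbe9, bd2c, d7ff, fc22}.
d7ff is in that set, so it is an ancestor of fc22.

Yes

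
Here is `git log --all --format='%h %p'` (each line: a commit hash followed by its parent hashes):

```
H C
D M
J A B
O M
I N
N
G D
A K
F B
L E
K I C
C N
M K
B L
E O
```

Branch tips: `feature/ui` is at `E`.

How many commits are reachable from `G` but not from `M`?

Reachable from G: {C, D, G, I, K, M, N}.
Reachable from M: {C, I, K, M, N}.
In G's history but not M's: {D, G} — 2 commits.

2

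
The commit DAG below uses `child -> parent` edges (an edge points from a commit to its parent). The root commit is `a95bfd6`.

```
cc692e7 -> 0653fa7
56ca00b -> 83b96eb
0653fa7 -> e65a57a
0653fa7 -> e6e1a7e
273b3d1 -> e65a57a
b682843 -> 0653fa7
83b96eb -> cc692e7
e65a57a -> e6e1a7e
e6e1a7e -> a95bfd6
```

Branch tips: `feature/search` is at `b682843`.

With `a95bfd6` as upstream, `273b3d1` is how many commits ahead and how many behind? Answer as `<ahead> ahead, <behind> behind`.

Reachable from 273b3d1: {273b3d1, a95bfd6, e65a57a, e6e1a7e}.
Reachable from a95bfd6: {a95bfd6}.
Only in 273b3d1's history (ahead): {273b3d1, e65a57a, e6e1a7e} — 3.
Only in a95bfd6's history (behind): {} — 0.

3 ahead, 0 behind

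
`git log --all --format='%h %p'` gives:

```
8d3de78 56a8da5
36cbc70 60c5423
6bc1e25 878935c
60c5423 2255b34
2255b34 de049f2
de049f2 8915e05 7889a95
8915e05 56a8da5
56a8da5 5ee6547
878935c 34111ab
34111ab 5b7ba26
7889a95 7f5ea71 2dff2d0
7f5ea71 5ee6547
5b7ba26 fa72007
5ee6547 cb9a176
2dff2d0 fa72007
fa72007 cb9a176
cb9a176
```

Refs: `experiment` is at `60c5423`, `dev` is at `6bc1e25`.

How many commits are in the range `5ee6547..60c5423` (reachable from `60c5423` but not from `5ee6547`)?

Reachable from 60c5423: {2255b34, 2dff2d0, 56a8da5, 5ee6547, 60c5423, 7889a95, 7f5ea71, 8915e05, cb9a176, de049f2, fa72007}.
Reachable from 5ee6547: {5ee6547, cb9a176}.
In 60c5423's history but not 5ee6547's: {2255b34, 2dff2d0, 56a8da5, 60c5423, 7889a95, 7f5ea71, 8915e05, de049f2, fa72007} — 9 commits.

9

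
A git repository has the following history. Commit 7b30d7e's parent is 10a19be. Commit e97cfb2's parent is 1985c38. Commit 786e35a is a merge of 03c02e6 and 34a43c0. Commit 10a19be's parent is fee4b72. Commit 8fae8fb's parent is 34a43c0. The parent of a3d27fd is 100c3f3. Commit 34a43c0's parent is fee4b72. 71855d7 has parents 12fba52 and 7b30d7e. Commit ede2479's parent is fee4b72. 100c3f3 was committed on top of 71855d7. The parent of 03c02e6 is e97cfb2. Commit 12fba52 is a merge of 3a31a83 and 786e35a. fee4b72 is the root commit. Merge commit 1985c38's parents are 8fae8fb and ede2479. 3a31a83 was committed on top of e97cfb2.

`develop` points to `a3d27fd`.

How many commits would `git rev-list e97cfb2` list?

6

Walking parent pointers from e97cfb2: reachable set = {1985c38, 34a43c0, 8fae8fb, e97cfb2, ede2479, fee4b72}.
That is 6 commits.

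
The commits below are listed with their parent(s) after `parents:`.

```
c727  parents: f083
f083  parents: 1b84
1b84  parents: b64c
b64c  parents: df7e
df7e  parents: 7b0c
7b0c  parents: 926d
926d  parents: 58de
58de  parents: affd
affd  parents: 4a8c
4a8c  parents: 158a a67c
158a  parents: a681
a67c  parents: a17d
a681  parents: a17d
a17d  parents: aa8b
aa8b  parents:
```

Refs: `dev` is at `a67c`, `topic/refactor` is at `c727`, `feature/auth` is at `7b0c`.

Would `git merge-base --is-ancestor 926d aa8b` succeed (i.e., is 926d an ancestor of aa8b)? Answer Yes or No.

No

Ancestors of aa8b: {aa8b}.
926d is not in that set, so it is not an ancestor of aa8b.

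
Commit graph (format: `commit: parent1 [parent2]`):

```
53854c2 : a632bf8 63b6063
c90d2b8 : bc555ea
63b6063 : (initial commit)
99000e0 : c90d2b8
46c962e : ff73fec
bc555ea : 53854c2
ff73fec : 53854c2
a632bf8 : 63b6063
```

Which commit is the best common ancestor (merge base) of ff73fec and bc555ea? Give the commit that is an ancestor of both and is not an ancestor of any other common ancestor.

53854c2

Ancestors of ff73fec: {53854c2, 63b6063, a632bf8, ff73fec}.
Ancestors of bc555ea: {53854c2, 63b6063, a632bf8, bc555ea}.
Common ancestors: {53854c2, 63b6063, a632bf8}.
Among these, 53854c2 is not an ancestor of any other common ancestor — it is the merge base.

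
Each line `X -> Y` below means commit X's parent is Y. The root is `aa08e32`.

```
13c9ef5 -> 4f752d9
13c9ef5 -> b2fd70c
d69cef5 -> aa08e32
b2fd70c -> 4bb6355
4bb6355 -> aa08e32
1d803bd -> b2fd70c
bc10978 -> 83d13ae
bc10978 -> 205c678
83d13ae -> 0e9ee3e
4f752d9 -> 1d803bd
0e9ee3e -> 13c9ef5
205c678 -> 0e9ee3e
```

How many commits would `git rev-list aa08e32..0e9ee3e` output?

Reachable from 0e9ee3e: {0e9ee3e, 13c9ef5, 1d803bd, 4bb6355, 4f752d9, aa08e32, b2fd70c}.
Reachable from aa08e32: {aa08e32}.
In 0e9ee3e's history but not aa08e32's: {0e9ee3e, 13c9ef5, 1d803bd, 4bb6355, 4f752d9, b2fd70c} — 6 commits.

6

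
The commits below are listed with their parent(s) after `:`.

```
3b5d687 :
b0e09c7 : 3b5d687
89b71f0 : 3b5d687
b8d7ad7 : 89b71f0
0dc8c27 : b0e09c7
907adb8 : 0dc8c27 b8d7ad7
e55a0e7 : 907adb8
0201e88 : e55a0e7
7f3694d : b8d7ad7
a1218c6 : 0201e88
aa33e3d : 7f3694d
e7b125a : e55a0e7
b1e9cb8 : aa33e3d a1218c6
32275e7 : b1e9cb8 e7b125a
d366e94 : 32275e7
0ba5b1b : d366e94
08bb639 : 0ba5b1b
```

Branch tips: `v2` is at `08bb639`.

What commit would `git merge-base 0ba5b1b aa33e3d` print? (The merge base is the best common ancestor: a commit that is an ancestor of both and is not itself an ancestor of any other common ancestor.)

aa33e3d

Ancestors of 0ba5b1b: {0201e88, 0ba5b1b, 0dc8c27, 32275e7, 3b5d687, 7f3694d, 89b71f0, 907adb8, a1218c6, aa33e3d, b0e09c7, b1e9cb8, b8d7ad7, d366e94, e55a0e7, e7b125a}.
Ancestors of aa33e3d: {3b5d687, 7f3694d, 89b71f0, aa33e3d, b8d7ad7}.
Common ancestors: {3b5d687, 7f3694d, 89b71f0, aa33e3d, b8d7ad7}.
Among these, aa33e3d is not an ancestor of any other common ancestor — it is the merge base.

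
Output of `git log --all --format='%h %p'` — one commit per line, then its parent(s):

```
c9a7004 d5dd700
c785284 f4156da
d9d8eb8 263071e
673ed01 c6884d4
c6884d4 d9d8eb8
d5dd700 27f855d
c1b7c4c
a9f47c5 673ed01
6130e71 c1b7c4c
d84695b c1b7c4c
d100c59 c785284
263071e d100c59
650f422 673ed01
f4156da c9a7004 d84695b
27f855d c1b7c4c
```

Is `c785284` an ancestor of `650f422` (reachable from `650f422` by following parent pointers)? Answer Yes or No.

Yes

Ancestors of 650f422 (commits reachable by following parents): {263071e, 27f855d, 650f422, 673ed01, c1b7c4c, c6884d4, c785284, c9a7004, d100c59, d5dd700, d84695b, d9d8eb8, f4156da}.
c785284 is in that set, so it is an ancestor of 650f422.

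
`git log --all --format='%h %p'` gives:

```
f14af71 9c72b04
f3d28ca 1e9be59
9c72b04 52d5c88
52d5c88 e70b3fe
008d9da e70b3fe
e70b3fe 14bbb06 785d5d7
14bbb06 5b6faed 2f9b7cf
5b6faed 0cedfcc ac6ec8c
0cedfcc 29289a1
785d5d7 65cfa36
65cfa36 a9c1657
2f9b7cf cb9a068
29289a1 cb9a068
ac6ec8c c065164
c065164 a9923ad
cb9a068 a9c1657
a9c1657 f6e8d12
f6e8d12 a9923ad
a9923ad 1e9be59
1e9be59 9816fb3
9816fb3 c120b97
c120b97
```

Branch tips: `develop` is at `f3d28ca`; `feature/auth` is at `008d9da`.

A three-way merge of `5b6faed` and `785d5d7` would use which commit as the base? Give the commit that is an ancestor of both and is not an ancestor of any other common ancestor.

a9c1657

Ancestors of 5b6faed: {0cedfcc, 1e9be59, 29289a1, 5b6faed, 9816fb3, a9923ad, a9c1657, ac6ec8c, c065164, c120b97, cb9a068, f6e8d12}.
Ancestors of 785d5d7: {1e9be59, 65cfa36, 785d5d7, 9816fb3, a9923ad, a9c1657, c120b97, f6e8d12}.
Common ancestors: {1e9be59, 9816fb3, a9923ad, a9c1657, c120b97, f6e8d12}.
Among these, a9c1657 is not an ancestor of any other common ancestor — it is the merge base.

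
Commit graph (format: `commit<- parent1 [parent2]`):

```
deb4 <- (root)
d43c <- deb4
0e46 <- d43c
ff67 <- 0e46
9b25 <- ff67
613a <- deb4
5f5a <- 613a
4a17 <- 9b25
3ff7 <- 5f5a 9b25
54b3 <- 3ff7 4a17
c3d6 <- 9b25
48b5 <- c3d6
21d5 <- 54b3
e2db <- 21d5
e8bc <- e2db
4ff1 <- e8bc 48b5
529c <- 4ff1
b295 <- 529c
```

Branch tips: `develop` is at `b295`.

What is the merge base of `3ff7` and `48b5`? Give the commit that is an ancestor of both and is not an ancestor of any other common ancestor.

9b25

Ancestors of 3ff7: {0e46, 3ff7, 5f5a, 613a, 9b25, d43c, deb4, ff67}.
Ancestors of 48b5: {0e46, 48b5, 9b25, c3d6, d43c, deb4, ff67}.
Common ancestors: {0e46, 9b25, d43c, deb4, ff67}.
Among these, 9b25 is not an ancestor of any other common ancestor — it is the merge base.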